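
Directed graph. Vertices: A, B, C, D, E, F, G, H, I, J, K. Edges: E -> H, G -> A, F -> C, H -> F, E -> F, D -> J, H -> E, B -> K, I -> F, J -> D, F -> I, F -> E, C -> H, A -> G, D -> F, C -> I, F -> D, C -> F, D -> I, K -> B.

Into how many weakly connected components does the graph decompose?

From A: component {A, G}.
From B: component {B, K}.
From C: component {C, D, E, F, H, I, J}.
That's 3 components.

3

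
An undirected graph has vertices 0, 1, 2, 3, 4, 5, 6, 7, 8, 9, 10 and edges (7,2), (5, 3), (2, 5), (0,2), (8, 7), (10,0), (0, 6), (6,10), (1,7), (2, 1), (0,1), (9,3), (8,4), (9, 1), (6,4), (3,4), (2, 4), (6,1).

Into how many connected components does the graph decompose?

From 0: component {0, 1, 2, 3, 4, 5, 6, 7, 8, 9, 10}.
That's 1 component.

1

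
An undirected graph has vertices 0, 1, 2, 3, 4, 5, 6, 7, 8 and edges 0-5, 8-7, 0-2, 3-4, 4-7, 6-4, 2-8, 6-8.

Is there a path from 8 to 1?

Explore from 8.
Distance 1: reach 2, 6, 7.
Distance 2: reach 0, 4.
Distance 3: reach 3, 5.
The search is exhausted without reaching 1; it lies in a different component.

No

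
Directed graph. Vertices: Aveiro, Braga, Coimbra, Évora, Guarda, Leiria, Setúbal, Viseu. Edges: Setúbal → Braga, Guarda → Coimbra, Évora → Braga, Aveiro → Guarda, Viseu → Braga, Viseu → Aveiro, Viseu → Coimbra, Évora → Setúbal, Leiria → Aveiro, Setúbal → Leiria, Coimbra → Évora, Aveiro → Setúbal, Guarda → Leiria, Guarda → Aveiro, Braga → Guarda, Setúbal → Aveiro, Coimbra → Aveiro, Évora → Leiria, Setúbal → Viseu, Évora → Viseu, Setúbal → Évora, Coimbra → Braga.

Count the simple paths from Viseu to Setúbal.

Viseu→Aveiro→Guarda→Coimbra→Évora→Setúbal
Viseu→Aveiro→Setúbal
Viseu→Braga→Guarda→Aveiro→Setúbal
Viseu→Braga→Guarda→Coimbra→Aveiro→Setúbal
Viseu→Braga→Guarda→Coimbra→Évora→Leiria→Aveiro→Setúbal
Viseu→Braga→Guarda→Coimbra→Évora→Setúbal
Viseu→Braga→Guarda→Leiria→Aveiro→Setúbal
Viseu→Coimbra→Aveiro→Setúbal
Viseu→Coimbra→Braga→Guarda→Aveiro→Setúbal
Viseu→Coimbra→Braga→Guarda→Leiria→Aveiro→Setúbal
Viseu→Coimbra→Évora→Braga→Guarda→Aveiro→Setúbal
Viseu→Coimbra→Évora→Braga→Guarda→Leiria→Aveiro→Setúbal
Viseu→Coimbra→Évora→Leiria→Aveiro→Setúbal
Viseu→Coimbra→Évora→Setúbal

14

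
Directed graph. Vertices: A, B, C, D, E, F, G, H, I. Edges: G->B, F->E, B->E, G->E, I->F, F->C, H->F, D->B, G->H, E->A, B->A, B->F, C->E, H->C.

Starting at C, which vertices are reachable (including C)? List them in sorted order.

Start at C.
Its neighbours: E.
Then their neighbours: A.
Nothing further is reachable.

A, C, E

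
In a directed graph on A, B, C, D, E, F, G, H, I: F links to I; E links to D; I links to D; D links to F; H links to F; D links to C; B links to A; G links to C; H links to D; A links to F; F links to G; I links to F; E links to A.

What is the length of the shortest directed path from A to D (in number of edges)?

Distance 0: A.
Distance 1: F.
Distance 2: G, I.
Distance 3: C, D — contains D.

3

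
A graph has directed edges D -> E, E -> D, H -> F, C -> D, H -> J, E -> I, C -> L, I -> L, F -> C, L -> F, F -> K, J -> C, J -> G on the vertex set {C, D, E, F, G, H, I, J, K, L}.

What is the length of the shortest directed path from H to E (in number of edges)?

4

Distance 0: H.
Distance 1: F, J.
Distance 2: C, G, K.
Distance 3: D, L.
Distance 4: E — contains E.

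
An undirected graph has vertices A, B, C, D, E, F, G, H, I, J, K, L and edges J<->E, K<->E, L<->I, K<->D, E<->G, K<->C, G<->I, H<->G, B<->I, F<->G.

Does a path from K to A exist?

Explore from K.
Distance 1: reach C, D, E.
Distance 2: reach G, J.
Distance 3: reach F, H, I.
Distance 4: reach B, L.
The search is exhausted without reaching A; it lies in a different component.

No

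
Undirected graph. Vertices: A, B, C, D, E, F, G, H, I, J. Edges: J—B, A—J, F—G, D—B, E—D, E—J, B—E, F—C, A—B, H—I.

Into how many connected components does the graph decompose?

From A: component {A, B, D, E, J}.
From C: component {C, F, G}.
From H: component {H, I}.
That's 3 components.

3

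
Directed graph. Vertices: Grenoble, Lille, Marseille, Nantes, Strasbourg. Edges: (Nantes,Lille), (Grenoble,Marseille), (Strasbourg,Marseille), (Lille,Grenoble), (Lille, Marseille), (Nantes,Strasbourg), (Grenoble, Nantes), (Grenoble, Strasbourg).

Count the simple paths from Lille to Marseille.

Lille→Grenoble→Marseille
Lille→Grenoble→Nantes→Strasbourg→Marseille
Lille→Grenoble→Strasbourg→Marseille
Lille→Marseille

4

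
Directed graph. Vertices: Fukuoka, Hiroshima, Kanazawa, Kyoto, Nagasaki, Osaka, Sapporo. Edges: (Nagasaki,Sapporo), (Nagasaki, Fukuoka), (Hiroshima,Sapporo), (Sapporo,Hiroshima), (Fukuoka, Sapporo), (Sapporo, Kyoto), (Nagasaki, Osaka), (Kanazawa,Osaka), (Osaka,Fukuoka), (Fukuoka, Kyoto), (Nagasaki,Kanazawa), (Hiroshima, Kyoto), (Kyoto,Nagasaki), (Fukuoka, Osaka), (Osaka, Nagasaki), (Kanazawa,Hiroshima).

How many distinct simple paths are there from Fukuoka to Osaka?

7

Fukuoka→Kyoto→Nagasaki→Kanazawa→Osaka
Fukuoka→Kyoto→Nagasaki→Osaka
Fukuoka→Osaka
Fukuoka→Sapporo→Hiroshima→Kyoto→Nagasaki→Kanazawa→Osaka
Fukuoka→Sapporo→Hiroshima→Kyoto→Nagasaki→Osaka
Fukuoka→Sapporo→Kyoto→Nagasaki→Kanazawa→Osaka
Fukuoka→Sapporo→Kyoto→Nagasaki→Osaka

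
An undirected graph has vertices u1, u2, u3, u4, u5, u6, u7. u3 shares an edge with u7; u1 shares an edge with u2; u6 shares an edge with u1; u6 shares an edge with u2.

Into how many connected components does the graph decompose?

From u1: component {u1, u2, u6}.
From u3: component {u3, u7}.
From u4: component {u4}.
From u5: component {u5}.
That's 4 components.

4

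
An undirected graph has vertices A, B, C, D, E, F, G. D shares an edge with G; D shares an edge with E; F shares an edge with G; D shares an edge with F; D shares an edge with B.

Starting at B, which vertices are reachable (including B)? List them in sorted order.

B, D, E, F, G

Start at B.
Its neighbours: D.
Then their neighbours: E, F, G.
Nothing further is reachable.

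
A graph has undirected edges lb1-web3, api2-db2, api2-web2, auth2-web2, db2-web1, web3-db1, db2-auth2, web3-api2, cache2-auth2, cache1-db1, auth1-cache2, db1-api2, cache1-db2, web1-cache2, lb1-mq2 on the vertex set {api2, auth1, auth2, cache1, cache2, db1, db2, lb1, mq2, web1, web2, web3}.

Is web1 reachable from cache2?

Explore from cache2.
Distance 1: reach auth1, auth2, web1.
Found web1.

Yes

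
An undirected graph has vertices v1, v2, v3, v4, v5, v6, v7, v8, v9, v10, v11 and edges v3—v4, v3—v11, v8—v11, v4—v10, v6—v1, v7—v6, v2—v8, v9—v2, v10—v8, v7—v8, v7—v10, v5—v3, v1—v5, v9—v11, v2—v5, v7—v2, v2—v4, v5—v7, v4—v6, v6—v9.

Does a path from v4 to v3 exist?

Yes

Explore from v4.
Distance 1: reach v2, v3, v6, v10.
Found v3.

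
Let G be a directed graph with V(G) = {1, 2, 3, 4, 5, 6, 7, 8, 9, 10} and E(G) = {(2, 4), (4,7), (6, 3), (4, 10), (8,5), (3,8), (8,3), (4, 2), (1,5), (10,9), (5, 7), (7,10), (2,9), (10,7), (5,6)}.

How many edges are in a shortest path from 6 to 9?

Distance 0: 6.
Distance 1: 3.
Distance 2: 8.
Distance 3: 5.
Distance 4: 7.
Distance 5: 10.
Distance 6: 9 — contains 9.

6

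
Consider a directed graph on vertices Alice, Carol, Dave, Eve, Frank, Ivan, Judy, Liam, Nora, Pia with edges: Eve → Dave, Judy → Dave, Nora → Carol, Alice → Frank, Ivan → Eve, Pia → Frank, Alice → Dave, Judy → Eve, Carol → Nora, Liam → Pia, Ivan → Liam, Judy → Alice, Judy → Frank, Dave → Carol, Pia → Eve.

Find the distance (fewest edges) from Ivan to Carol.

Distance 0: Ivan.
Distance 1: Eve, Liam.
Distance 2: Dave, Pia.
Distance 3: Carol, Frank — contains Carol.

3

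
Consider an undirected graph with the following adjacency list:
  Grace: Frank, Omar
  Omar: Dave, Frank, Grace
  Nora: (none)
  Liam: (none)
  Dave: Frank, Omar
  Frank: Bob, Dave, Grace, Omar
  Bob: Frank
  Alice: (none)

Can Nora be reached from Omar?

No

Explore from Omar.
Distance 1: reach Dave, Frank, Grace.
Distance 2: reach Bob.
The search is exhausted without reaching Nora; it lies in a different component.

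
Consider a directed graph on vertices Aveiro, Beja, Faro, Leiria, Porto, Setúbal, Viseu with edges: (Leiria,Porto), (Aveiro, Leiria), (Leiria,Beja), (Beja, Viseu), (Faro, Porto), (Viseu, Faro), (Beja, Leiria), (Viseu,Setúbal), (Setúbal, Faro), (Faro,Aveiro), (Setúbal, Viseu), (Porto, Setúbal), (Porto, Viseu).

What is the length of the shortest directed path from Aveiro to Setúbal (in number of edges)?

Distance 0: Aveiro.
Distance 1: Leiria.
Distance 2: Beja, Porto.
Distance 3: Setúbal, Viseu — contains Setúbal.

3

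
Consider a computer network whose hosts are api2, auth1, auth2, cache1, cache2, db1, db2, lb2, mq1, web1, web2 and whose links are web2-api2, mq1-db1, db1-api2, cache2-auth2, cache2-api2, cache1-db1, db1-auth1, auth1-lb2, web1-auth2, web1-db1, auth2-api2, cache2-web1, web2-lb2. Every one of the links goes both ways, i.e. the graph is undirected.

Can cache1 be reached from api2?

Yes

Explore from api2.
Distance 1: reach auth2, cache2, db1, web2.
Distance 2: reach auth1, cache1, lb2, mq1, web1.
Found cache1.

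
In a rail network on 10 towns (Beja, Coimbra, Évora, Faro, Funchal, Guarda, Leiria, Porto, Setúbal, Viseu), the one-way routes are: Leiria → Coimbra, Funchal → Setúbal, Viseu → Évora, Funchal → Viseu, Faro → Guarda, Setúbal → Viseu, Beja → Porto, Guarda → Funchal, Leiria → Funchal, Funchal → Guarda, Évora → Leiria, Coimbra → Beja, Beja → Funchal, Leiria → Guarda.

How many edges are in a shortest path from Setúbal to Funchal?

4

Distance 0: Setúbal.
Distance 1: Viseu.
Distance 2: Évora.
Distance 3: Leiria.
Distance 4: Coimbra, Funchal, Guarda — contains Funchal.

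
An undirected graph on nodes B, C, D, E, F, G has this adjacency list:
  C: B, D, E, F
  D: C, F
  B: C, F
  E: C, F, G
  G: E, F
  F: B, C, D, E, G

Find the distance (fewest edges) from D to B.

2

Distance 0: D.
Distance 1: C, F.
Distance 2: B, E, G — contains B.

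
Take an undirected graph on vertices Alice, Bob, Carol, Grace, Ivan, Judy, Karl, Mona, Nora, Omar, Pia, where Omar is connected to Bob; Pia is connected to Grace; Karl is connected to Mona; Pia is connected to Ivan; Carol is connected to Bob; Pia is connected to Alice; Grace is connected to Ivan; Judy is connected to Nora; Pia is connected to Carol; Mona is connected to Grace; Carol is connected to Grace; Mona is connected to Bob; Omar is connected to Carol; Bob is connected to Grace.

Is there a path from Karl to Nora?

Explore from Karl.
Distance 1: reach Mona.
Distance 2: reach Bob, Grace.
Distance 3: reach Carol, Ivan, Omar, Pia.
Distance 4: reach Alice.
The search is exhausted without reaching Nora; it lies in a different component.

No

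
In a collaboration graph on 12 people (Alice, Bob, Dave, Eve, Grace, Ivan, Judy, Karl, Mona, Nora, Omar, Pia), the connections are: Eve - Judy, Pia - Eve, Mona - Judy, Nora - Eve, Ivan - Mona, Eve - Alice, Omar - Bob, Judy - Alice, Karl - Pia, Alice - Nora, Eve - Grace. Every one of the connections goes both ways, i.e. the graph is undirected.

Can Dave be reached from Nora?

Explore from Nora.
Distance 1: reach Alice, Eve.
Distance 2: reach Grace, Judy, Pia.
Distance 3: reach Karl, Mona.
Distance 4: reach Ivan.
The search is exhausted without reaching Dave; it lies in a different component.

No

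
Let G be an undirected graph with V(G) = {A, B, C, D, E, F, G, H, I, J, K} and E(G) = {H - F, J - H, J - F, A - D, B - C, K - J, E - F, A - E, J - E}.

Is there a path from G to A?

G has no edges, so nothing is reachable from it.

No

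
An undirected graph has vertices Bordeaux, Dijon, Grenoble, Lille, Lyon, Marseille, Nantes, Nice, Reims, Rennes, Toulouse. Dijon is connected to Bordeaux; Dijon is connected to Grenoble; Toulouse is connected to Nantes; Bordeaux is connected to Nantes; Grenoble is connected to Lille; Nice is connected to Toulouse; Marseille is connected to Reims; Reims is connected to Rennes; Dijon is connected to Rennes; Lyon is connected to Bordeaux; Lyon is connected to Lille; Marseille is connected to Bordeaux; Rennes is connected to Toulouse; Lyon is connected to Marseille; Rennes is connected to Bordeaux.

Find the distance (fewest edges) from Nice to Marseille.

4

Distance 0: Nice.
Distance 1: Toulouse.
Distance 2: Nantes, Rennes.
Distance 3: Bordeaux, Dijon, Reims.
Distance 4: Grenoble, Lyon, Marseille — contains Marseille.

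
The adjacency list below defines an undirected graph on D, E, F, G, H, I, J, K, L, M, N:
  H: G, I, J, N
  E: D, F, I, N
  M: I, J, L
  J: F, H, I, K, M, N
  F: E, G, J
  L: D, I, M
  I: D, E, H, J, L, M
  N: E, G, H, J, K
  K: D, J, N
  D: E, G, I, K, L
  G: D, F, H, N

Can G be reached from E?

Explore from E.
Distance 1: reach D, F, I, N.
Distance 2: reach G, H, J, K, L, M.
Found G.

Yes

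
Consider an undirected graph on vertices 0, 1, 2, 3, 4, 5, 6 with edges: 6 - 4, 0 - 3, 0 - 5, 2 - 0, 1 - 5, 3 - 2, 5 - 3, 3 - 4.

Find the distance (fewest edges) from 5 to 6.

Distance 0: 5.
Distance 1: 0, 1, 3.
Distance 2: 2, 4.
Distance 3: 6 — contains 6.

3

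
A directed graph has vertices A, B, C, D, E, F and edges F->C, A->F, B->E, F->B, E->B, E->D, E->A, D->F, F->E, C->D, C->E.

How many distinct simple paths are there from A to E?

3

A→F→B→E
A→F→C→E
A→F→E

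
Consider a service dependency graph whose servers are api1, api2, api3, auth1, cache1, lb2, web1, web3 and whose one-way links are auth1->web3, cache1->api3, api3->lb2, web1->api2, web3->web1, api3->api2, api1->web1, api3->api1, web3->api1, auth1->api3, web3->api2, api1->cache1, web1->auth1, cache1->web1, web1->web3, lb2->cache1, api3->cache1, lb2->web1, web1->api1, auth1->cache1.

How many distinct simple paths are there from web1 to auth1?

web1→auth1

1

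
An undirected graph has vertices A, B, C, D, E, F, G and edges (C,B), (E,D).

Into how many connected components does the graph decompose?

5

From A: component {A}.
From B: component {B, C}.
From D: component {D, E}.
From F: component {F}.
From G: component {G}.
That's 5 components.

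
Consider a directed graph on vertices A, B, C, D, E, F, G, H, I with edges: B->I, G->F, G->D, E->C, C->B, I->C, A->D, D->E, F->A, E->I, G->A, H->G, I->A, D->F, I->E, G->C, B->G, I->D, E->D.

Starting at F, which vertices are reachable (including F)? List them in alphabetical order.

Start at F.
Its neighbours: A.
Then their neighbours: D.
Then next layer: E.
Then next layer: C, I.
Then next layer: B.
Then next layer: G.
Nothing further is reachable.

A, B, C, D, E, F, G, I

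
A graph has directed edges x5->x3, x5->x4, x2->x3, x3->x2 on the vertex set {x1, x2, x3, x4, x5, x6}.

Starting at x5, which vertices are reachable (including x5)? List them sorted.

Start at x5.
Its neighbours: x3, x4.
Then their neighbours: x2.
Nothing further is reachable.

x2, x3, x4, x5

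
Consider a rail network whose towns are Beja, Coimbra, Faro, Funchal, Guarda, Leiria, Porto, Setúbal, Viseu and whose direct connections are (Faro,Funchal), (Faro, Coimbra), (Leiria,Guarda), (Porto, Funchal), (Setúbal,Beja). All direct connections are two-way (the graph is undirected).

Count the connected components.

From Beja: component {Beja, Setúbal}.
From Coimbra: component {Coimbra, Faro, Funchal, Porto}.
From Guarda: component {Guarda, Leiria}.
From Viseu: component {Viseu}.
That's 4 components.

4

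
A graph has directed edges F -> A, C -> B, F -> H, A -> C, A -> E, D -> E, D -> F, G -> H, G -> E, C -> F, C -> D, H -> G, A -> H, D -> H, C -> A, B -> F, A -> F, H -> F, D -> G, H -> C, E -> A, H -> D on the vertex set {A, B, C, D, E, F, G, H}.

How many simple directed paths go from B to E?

15

B→F→A→C→D→E
B→F→A→C→D→G→E
B→F→A→C→D→H→G→E
B→F→A→E
B→F→A→H→C→D→E
B→F→A→H→C→D→G→E
B→F→A→H→D→E
B→F→A→H→D→G→E
B→F→A→H→G→E
B→F→H→C→A→E
B→F→H→C→D→E
B→F→H→C→D→G→E
B→F→H→D→E
B→F→H→D→G→E
B→F→H→G→E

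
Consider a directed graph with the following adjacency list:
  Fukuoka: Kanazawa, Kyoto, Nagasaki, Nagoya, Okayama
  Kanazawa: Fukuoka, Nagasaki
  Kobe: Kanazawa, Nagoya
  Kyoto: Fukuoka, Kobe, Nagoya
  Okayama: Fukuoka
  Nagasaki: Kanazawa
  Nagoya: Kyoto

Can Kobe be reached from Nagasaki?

Explore from Nagasaki.
Distance 1: reach Kanazawa.
Distance 2: reach Fukuoka.
Distance 3: reach Kyoto, Nagoya, Okayama.
Distance 4: reach Kobe.
Found Kobe.

Yes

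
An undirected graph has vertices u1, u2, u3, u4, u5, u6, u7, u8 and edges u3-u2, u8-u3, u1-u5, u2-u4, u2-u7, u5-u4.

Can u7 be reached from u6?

No

u6 has no edges, so nothing is reachable from it.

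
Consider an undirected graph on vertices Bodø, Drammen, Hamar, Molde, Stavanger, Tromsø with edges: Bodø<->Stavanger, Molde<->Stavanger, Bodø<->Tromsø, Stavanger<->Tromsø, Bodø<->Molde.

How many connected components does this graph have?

From Bodø: component {Bodø, Molde, Stavanger, Tromsø}.
From Drammen: component {Drammen}.
From Hamar: component {Hamar}.
That's 3 components.

3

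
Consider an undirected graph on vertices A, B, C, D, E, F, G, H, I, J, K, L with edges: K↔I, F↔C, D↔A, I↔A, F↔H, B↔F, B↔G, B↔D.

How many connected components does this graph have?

From A: component {A, B, C, D, F, G, H, I, K}.
From E: component {E}.
From J: component {J}.
From L: component {L}.
That's 4 components.

4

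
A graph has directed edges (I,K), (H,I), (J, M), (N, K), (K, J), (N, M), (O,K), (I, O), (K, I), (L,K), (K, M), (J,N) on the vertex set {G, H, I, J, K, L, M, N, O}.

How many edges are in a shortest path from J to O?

4

Distance 0: J.
Distance 1: M, N.
Distance 2: K.
Distance 3: I.
Distance 4: O — contains O.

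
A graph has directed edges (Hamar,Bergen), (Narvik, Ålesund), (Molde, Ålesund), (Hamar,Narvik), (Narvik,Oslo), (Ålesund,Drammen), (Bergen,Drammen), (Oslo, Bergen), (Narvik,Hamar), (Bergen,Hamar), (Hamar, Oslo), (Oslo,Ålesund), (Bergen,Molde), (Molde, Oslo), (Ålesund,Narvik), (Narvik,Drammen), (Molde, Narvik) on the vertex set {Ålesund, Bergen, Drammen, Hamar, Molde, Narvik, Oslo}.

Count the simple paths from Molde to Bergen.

8

Molde→Ålesund→Narvik→Hamar→Bergen
Molde→Ålesund→Narvik→Hamar→Oslo→Bergen
Molde→Ålesund→Narvik→Oslo→Bergen
Molde→Narvik→Hamar→Bergen
Molde→Narvik→Hamar→Oslo→Bergen
Molde→Narvik→Oslo→Bergen
Molde→Oslo→Ålesund→Narvik→Hamar→Bergen
Molde→Oslo→Bergen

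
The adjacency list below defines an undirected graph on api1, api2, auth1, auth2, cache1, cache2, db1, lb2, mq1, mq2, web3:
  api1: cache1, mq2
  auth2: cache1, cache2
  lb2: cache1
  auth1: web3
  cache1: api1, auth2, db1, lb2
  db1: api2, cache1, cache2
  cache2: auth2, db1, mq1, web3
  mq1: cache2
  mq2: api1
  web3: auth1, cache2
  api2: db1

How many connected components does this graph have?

From api1: component {api1, api2, auth1, auth2, cache1, cache2, db1, lb2, mq1, mq2, web3}.
That's 1 component.

1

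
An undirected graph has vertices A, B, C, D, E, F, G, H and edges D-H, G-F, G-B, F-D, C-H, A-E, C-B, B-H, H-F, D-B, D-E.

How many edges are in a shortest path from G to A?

4

Distance 0: G.
Distance 1: B, F.
Distance 2: C, D, H.
Distance 3: E.
Distance 4: A — contains A.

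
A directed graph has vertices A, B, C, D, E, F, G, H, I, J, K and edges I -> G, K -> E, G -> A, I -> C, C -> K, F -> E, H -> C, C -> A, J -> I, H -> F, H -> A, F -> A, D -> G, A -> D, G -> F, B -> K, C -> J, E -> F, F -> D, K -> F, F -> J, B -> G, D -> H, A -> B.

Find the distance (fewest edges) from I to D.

Distance 0: I.
Distance 1: C, G.
Distance 2: A, F, J, K.
Distance 3: B, D, E — contains D.

3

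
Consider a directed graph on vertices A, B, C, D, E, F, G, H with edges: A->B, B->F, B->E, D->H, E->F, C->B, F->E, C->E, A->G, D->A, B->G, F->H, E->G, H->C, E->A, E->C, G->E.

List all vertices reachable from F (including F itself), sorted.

A, B, C, E, F, G, H

Start at F.
Its neighbours: E, H.
Then their neighbours: A, C, G.
Then next layer: B.
Nothing further is reachable.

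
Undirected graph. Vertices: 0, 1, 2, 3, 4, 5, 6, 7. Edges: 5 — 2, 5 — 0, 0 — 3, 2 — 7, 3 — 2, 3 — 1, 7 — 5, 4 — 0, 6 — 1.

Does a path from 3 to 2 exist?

Explore from 3.
Distance 1: reach 0, 1, 2.
Found 2.

Yes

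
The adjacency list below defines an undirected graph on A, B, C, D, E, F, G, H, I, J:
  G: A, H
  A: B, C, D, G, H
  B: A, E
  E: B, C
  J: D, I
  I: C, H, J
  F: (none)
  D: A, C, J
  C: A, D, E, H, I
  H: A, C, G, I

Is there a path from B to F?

No

Explore from B.
Distance 1: reach A, E.
Distance 2: reach C, D, G, H.
Distance 3: reach I, J.
The search is exhausted without reaching F; it lies in a different component.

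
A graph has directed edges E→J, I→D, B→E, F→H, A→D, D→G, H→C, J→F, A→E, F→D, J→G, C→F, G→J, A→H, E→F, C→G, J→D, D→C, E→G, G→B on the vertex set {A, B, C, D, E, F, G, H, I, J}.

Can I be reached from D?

Explore from D.
Distance 1: reach C, G.
Distance 2: reach B, F, J.
Distance 3: reach E, H.
The search from D is exhausted; no directed path reaches I.

No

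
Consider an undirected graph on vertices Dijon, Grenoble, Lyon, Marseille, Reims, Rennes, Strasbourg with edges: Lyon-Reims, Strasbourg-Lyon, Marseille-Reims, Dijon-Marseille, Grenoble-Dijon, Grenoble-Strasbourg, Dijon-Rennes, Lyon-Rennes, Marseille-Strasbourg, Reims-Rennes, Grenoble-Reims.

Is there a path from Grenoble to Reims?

Explore from Grenoble.
Distance 1: reach Dijon, Reims, Strasbourg.
Found Reims.

Yes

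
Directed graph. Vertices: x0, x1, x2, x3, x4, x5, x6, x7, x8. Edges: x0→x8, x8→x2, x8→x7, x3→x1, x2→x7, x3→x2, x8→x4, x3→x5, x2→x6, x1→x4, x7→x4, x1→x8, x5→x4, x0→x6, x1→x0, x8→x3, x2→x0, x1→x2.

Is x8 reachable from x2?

Explore from x2.
Distance 1: reach x0, x6, x7.
Distance 2: reach x4, x8.
Found x8.

Yes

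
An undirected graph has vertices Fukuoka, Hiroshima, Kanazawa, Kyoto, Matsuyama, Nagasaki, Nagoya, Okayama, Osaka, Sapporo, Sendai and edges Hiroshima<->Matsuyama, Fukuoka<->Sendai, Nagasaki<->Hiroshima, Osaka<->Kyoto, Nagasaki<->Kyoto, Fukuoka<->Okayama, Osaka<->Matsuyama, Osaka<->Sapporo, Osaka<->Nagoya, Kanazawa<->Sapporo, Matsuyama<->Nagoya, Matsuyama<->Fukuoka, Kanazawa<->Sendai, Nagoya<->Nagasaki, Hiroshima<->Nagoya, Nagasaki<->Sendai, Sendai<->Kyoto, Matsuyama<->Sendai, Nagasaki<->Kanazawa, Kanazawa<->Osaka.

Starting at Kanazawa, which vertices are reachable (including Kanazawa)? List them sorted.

Start at Kanazawa.
Its neighbours: Nagasaki, Osaka, Sapporo, Sendai.
Then their neighbours: Fukuoka, Hiroshima, Kyoto, Matsuyama, Nagoya.
Then next layer: Okayama.
Every vertex is now reached.

Fukuoka, Hiroshima, Kanazawa, Kyoto, Matsuyama, Nagasaki, Nagoya, Okayama, Osaka, Sapporo, Sendai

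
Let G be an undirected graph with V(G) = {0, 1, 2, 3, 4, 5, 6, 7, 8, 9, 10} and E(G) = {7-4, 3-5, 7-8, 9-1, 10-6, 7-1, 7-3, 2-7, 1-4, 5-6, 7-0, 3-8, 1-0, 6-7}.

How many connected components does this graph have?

From 0: component {0, 1, 2, 3, 4, 5, 6, 7, 8, 9, 10}.
That's 1 component.

1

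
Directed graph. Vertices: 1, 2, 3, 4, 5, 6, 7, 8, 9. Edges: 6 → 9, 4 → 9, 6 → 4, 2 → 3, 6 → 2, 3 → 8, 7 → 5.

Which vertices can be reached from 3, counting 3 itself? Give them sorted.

3, 8

Start at 3.
Its neighbours: 8.
Nothing further is reachable.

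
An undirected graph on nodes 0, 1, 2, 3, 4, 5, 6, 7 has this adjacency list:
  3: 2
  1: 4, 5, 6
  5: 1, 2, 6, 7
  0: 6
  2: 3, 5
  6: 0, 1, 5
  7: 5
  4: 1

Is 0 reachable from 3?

Yes

Explore from 3.
Distance 1: reach 2.
Distance 2: reach 5.
Distance 3: reach 1, 6, 7.
Distance 4: reach 0, 4.
Found 0.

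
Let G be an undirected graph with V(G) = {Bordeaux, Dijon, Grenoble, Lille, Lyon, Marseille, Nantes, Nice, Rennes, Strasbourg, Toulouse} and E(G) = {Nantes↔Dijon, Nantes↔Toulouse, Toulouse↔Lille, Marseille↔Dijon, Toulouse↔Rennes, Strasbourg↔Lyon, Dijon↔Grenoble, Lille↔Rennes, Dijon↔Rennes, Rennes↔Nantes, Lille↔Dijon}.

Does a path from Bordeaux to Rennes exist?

No

Bordeaux has no edges, so nothing is reachable from it.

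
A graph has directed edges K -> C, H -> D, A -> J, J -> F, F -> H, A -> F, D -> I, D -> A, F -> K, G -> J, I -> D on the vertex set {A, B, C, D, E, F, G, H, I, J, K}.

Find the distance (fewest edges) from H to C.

5

Distance 0: H.
Distance 1: D.
Distance 2: A, I.
Distance 3: F, J.
Distance 4: K.
Distance 5: C — contains C.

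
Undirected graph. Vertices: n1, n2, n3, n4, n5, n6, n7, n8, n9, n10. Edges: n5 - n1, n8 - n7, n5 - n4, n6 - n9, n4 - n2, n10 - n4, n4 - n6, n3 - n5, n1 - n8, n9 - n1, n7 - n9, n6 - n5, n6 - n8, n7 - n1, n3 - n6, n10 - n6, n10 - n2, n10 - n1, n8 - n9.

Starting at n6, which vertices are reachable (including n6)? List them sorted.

n1, n2, n3, n4, n5, n6, n7, n8, n9, n10

Start at n6.
Its neighbours: n3, n4, n5, n8, n9, n10.
Then their neighbours: n1, n2, n7.
Every vertex is now reached.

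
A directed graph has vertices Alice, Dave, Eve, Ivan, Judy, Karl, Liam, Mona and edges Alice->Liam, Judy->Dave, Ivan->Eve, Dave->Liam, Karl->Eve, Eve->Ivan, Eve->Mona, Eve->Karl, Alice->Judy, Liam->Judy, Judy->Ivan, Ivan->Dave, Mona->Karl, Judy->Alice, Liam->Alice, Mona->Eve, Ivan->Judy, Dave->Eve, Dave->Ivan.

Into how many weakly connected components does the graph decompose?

1

From Alice: component {Alice, Dave, Eve, Ivan, Judy, Karl, Liam, Mona}.
That's 1 component.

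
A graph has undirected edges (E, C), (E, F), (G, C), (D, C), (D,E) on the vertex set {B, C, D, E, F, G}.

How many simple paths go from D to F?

2

D–C–E–F
D–E–F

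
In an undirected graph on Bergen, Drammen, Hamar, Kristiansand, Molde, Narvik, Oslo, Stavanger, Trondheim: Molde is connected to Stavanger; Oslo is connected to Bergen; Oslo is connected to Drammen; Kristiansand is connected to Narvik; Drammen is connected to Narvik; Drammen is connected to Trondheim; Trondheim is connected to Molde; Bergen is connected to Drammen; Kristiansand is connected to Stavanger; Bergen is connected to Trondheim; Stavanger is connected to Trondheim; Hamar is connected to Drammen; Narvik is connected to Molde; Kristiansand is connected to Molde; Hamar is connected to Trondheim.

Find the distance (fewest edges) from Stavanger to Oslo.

3

Distance 0: Stavanger.
Distance 1: Kristiansand, Molde, Trondheim.
Distance 2: Bergen, Drammen, Hamar, Narvik.
Distance 3: Oslo — contains Oslo.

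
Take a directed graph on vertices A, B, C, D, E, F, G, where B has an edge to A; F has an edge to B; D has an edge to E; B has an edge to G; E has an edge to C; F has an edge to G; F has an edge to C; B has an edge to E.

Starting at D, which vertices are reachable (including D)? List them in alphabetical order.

C, D, E

Start at D.
Its neighbours: E.
Then their neighbours: C.
Nothing further is reachable.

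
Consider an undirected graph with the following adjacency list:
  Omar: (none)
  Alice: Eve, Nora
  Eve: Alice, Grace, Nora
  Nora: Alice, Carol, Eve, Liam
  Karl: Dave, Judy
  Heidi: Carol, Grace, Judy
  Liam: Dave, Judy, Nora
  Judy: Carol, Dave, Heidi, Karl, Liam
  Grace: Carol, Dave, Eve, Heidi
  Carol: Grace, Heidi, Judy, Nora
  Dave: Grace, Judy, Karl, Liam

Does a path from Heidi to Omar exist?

Explore from Heidi.
Distance 1: reach Carol, Grace, Judy.
Distance 2: reach Dave, Eve, Karl, Liam, Nora.
Distance 3: reach Alice.
The search is exhausted without reaching Omar; it lies in a different component.

No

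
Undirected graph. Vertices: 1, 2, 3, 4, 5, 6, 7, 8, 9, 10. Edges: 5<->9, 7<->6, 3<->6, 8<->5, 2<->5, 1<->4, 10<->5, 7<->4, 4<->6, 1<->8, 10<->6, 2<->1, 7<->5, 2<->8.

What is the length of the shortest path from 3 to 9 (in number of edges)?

Distance 0: 3.
Distance 1: 6.
Distance 2: 4, 7, 10.
Distance 3: 1, 5.
Distance 4: 2, 8, 9 — contains 9.

4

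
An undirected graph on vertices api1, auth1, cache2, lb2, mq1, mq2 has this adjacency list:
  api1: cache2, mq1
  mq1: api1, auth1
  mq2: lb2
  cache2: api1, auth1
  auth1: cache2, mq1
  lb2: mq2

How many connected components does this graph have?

From api1: component {api1, auth1, cache2, mq1}.
From lb2: component {lb2, mq2}.
That's 2 components.

2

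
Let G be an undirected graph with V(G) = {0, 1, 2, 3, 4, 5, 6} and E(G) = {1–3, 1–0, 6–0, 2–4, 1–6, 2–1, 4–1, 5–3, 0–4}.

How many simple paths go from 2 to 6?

7

2–1–0–6
2–1–4–0–6
2–1–6
2–4–0–1–6
2–4–0–6
2–4–1–0–6
2–4–1–6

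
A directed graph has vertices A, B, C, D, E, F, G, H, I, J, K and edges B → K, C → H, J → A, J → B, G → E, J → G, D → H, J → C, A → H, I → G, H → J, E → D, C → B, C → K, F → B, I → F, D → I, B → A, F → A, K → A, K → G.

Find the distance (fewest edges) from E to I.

2

Distance 0: E.
Distance 1: D.
Distance 2: H, I — contains I.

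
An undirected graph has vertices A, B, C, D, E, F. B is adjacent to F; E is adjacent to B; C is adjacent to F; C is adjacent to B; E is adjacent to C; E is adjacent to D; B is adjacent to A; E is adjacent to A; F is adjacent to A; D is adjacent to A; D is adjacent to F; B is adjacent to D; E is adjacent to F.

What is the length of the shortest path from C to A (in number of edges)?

Distance 0: C.
Distance 1: B, E, F.
Distance 2: A, D — contains A.

2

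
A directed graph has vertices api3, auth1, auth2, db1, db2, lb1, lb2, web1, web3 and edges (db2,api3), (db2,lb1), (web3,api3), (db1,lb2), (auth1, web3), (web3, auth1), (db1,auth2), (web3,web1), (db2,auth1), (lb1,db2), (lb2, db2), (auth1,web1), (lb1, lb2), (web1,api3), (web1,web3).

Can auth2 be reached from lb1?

No

Explore from lb1.
Distance 1: reach db2, lb2.
Distance 2: reach api3, auth1.
Distance 3: reach web1, web3.
The search from lb1 is exhausted; no directed path reaches auth2.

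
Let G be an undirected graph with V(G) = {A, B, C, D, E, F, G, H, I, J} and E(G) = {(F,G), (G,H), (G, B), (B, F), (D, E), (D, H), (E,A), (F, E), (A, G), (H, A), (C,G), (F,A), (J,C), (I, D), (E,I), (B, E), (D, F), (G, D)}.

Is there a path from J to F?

Yes

Explore from J.
Distance 1: reach C.
Distance 2: reach G.
Distance 3: reach A, B, D, F, H.
Found F.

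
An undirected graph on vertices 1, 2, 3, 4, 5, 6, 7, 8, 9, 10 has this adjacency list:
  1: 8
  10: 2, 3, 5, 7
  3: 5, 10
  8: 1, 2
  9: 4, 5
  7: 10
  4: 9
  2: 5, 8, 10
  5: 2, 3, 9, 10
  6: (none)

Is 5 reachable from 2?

Yes

Explore from 2.
Distance 1: reach 5, 8, 10.
Found 5.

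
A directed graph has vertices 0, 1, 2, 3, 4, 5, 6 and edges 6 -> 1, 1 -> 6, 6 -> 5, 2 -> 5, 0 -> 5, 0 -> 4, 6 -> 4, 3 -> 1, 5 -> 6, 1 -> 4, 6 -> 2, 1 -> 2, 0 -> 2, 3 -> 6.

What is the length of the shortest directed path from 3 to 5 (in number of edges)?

2

Distance 0: 3.
Distance 1: 1, 6.
Distance 2: 2, 4, 5 — contains 5.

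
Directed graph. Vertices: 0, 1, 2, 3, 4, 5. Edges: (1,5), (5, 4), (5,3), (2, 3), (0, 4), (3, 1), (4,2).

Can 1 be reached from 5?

Yes

Explore from 5.
Distance 1: reach 3, 4.
Distance 2: reach 1, 2.
Found 1.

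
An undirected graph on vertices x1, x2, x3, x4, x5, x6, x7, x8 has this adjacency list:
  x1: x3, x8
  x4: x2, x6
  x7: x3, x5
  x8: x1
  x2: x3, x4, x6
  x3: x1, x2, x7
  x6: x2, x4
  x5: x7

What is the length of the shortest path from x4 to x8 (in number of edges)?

4

Distance 0: x4.
Distance 1: x2, x6.
Distance 2: x3.
Distance 3: x1, x7.
Distance 4: x5, x8 — contains x8.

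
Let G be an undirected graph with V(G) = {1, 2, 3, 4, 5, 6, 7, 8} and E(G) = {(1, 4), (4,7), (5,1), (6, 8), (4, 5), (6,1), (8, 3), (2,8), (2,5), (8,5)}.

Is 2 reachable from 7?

Yes

Explore from 7.
Distance 1: reach 4.
Distance 2: reach 1, 5.
Distance 3: reach 2, 6, 8.
Found 2.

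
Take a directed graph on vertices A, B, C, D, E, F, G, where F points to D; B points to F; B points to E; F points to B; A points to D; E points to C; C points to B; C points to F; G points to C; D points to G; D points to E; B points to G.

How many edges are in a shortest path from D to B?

3

Distance 0: D.
Distance 1: E, G.
Distance 2: C.
Distance 3: B, F — contains B.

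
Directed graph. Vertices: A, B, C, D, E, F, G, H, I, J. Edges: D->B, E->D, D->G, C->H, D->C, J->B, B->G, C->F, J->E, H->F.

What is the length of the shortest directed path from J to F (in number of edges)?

4

Distance 0: J.
Distance 1: B, E.
Distance 2: D, G.
Distance 3: C.
Distance 4: F, H — contains F.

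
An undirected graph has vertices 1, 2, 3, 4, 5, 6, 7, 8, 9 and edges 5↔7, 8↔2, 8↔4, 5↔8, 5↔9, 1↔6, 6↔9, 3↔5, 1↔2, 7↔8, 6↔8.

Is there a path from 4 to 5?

Yes

Explore from 4.
Distance 1: reach 8.
Distance 2: reach 2, 5, 6, 7.
Found 5.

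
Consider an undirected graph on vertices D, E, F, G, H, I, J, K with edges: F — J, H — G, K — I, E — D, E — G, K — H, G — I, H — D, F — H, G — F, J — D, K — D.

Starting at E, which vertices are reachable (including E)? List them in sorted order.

D, E, F, G, H, I, J, K

Start at E.
Its neighbours: D, G.
Then their neighbours: F, H, I, J, K.
Every vertex is now reached.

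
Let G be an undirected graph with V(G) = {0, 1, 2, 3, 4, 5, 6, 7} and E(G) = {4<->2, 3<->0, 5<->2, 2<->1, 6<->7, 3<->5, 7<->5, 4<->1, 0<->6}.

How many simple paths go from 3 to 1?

3–0–6–7–5–2–1
3–0–6–7–5–2–4–1
3–5–2–1
3–5–2–4–1

4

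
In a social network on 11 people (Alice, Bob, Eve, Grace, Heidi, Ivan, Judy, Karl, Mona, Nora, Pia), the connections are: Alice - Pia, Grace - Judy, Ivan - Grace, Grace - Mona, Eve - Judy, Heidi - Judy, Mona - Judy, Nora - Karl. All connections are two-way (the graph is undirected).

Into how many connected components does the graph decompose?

From Alice: component {Alice, Pia}.
From Bob: component {Bob}.
From Eve: component {Eve, Grace, Heidi, Ivan, Judy, Mona}.
From Karl: component {Karl, Nora}.
That's 4 components.

4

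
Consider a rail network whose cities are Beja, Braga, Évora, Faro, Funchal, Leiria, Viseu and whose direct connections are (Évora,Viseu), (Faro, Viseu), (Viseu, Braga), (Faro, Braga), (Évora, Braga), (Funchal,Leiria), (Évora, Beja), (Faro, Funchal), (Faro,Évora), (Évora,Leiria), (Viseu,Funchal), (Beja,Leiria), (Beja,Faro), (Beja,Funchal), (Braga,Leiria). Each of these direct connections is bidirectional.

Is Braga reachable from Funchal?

Yes

Explore from Funchal.
Distance 1: reach Beja, Faro, Leiria, Viseu.
Distance 2: reach Braga, Évora.
Found Braga.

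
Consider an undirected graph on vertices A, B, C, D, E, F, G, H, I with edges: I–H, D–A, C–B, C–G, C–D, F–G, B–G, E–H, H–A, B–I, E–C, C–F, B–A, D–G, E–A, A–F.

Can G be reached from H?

Explore from H.
Distance 1: reach A, E, I.
Distance 2: reach B, C, D, F.
Distance 3: reach G.
Found G.

Yes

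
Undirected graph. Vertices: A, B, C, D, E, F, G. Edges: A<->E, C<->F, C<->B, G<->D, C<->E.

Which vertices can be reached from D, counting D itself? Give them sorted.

Start at D.
Its neighbours: G.
Nothing further is reachable.

D, G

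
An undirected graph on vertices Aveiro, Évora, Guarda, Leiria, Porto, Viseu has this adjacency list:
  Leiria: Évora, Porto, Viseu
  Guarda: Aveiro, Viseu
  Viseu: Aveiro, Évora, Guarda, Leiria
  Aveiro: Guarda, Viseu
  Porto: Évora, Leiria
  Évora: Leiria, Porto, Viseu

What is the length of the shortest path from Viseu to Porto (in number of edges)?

2

Distance 0: Viseu.
Distance 1: Aveiro, Évora, Guarda, Leiria.
Distance 2: Porto — contains Porto.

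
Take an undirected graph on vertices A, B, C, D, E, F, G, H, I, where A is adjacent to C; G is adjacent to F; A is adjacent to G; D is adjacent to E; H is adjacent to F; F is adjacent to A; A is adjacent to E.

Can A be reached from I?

I has no edges, so nothing is reachable from it.

No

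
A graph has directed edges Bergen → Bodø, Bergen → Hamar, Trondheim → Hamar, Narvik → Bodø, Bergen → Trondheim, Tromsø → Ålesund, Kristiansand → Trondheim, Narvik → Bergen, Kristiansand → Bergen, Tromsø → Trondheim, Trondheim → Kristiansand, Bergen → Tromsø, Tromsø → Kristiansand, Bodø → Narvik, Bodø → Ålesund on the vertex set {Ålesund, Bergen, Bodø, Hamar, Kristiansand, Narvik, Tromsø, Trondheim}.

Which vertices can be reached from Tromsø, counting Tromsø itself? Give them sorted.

Start at Tromsø.
Its neighbours: Ålesund, Kristiansand, Trondheim.
Then their neighbours: Bergen, Hamar.
Then next layer: Bodø.
Then next layer: Narvik.
Every vertex is now reached.

Ålesund, Bergen, Bodø, Hamar, Kristiansand, Narvik, Tromsø, Trondheim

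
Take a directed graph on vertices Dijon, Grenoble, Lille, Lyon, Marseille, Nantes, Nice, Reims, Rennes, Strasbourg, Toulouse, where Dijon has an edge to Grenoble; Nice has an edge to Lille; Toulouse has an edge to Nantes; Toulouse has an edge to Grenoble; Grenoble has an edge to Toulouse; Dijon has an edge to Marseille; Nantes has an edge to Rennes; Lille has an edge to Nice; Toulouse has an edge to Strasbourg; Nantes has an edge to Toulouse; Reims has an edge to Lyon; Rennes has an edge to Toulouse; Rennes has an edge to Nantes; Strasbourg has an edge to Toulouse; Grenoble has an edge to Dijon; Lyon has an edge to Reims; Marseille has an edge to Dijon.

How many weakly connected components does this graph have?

From Dijon: component {Dijon, Grenoble, Marseille, Nantes, Rennes, Strasbourg, Toulouse}.
From Lille: component {Lille, Nice}.
From Lyon: component {Lyon, Reims}.
That's 3 components.

3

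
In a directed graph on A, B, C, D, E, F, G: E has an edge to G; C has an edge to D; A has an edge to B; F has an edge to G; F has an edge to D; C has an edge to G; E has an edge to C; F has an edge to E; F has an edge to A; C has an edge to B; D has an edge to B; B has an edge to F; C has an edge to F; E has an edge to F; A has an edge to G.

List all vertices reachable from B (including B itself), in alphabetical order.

Start at B.
Its neighbours: F.
Then their neighbours: A, D, E, G.
Then next layer: C.
Every vertex is now reached.

A, B, C, D, E, F, G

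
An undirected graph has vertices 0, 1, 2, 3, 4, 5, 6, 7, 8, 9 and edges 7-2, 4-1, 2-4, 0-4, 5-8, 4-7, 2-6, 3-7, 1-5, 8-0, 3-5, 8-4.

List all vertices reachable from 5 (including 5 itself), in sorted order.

0, 1, 2, 3, 4, 5, 6, 7, 8

Start at 5.
Its neighbours: 1, 3, 8.
Then their neighbours: 0, 4, 7.
Then next layer: 2.
Then next layer: 6.
Nothing further is reachable.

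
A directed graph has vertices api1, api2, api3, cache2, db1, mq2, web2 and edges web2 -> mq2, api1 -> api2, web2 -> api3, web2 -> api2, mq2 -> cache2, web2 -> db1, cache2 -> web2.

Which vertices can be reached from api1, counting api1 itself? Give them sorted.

Start at api1.
Its neighbours: api2.
Nothing further is reachable.

api1, api2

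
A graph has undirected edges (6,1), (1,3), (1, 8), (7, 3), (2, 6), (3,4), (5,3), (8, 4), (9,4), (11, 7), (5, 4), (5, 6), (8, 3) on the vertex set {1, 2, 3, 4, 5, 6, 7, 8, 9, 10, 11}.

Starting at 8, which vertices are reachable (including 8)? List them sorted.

Start at 8.
Its neighbours: 1, 3, 4.
Then their neighbours: 5, 6, 7, 9.
Then next layer: 2, 11.
Nothing further is reachable.

1, 2, 3, 4, 5, 6, 7, 8, 9, 11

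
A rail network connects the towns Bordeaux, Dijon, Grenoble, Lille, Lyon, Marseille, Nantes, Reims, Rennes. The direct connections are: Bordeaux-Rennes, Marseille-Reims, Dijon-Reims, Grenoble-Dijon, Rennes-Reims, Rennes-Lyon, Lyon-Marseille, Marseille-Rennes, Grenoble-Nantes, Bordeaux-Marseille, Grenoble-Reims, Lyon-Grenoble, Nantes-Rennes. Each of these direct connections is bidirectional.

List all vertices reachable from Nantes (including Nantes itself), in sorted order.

Start at Nantes.
Its neighbours: Grenoble, Rennes.
Then their neighbours: Bordeaux, Dijon, Lyon, Marseille, Reims.
Nothing further is reachable.

Bordeaux, Dijon, Grenoble, Lyon, Marseille, Nantes, Reims, Rennes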